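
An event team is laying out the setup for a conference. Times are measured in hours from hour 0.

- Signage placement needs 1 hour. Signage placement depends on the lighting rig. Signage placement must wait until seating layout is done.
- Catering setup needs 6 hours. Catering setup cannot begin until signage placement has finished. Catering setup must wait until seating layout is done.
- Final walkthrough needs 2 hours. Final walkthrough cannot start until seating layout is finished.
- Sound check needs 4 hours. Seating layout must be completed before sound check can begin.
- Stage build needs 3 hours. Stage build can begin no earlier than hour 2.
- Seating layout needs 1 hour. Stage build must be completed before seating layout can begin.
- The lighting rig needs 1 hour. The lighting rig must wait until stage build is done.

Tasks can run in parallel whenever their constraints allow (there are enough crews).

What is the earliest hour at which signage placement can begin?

Stage build cannot begin until its own release at hour 2. It runs from hour 2 to 2 + 3 = hour 5.
Seating layout cannot begin until stage build (finishes hour 5). It runs from hour 5 to 5 + 1 = hour 6.
The lighting rig waits on stage build (finishes hour 5), so it starts at hour 5 and finishes at 5 + 1 = hour 6.
Signage placement waits on the lighting rig (finishes hour 6); seating layout (finishes hour 6). The latest of these is hour 6, which is the earliest signage placement can start.

6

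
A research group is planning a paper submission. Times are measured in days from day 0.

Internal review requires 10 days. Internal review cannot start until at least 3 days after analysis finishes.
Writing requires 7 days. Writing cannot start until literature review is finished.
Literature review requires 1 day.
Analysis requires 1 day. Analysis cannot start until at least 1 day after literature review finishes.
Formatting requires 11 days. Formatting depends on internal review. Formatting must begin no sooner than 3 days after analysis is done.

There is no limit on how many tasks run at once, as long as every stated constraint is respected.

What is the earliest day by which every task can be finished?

Literature review can start immediately at day 0; it finishes at day 1.
Writing cannot begin until literature review (finishes day 1). It runs from day 1 to 1 + 7 = day 8.
Analysis cannot begin until literature review (finishes day 1, plus 1-day gap → day 2). It runs from day 2 to 2 + 1 = day 3.
Internal review waits on analysis (finishes day 3, plus 3-day gap → day 6), so it starts at day 6 and finishes at 6 + 10 = day 16.
For formatting: internal review (finishes day 16); analysis (finishes day 3, plus 3-day gap → day 6). Taking the maximum gives a start of day 16, and it finishes at 16 + 11 = day 27.
All tasks are finished once the last one completes. Finish times: Literature review at 1, Analysis at 3, Writing at 8, Internal review at 16, Formatting at 27. The latest is day 27.

27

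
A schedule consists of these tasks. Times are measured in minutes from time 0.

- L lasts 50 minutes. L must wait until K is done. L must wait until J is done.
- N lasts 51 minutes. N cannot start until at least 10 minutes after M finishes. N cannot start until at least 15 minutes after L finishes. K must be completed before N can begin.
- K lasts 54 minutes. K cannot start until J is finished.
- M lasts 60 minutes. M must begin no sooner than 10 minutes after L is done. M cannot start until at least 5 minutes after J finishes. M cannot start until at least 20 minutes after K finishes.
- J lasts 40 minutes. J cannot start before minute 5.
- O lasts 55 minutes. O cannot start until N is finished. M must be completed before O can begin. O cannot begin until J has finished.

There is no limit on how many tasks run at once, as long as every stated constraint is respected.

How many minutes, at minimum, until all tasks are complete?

335

J cannot begin until its own release at minute 5. It runs from minute 5 to 5 + 40 = minute 45.
K waits on J (finishes minute 45), so it starts at minute 45 and finishes at 45 + 54 = minute 99.
L cannot start until K (finishes minute 99); J (finishes minute 45). The controlling bound is minute 99, so L finishes at 99 + 50 = minute 149.
M needs all of L (finishes minute 149, plus 10-minute gap → minute 159); J (finishes minute 45, plus 5-minute gap → minute 50); K (finishes minute 99, plus 20-minute gap → minute 119). That puts its earliest start at minute 159; it finishes at 159 + 60 = minute 219.
N needs all of M (finishes minute 219, plus 10-minute gap → minute 229); L (finishes minute 149, plus 15-minute gap → minute 164); K (finishes minute 99). That puts its earliest start at minute 229; it finishes at 229 + 51 = minute 280.
O cannot start until N (finishes minute 280); M (finishes minute 219); J (finishes minute 45). The controlling bound is minute 280, so O finishes at 280 + 55 = minute 335.
All tasks are finished once the last one completes. Finish times: J at 45, K at 99, L at 149, M at 219, N at 280, O at 335. The latest is minute 335.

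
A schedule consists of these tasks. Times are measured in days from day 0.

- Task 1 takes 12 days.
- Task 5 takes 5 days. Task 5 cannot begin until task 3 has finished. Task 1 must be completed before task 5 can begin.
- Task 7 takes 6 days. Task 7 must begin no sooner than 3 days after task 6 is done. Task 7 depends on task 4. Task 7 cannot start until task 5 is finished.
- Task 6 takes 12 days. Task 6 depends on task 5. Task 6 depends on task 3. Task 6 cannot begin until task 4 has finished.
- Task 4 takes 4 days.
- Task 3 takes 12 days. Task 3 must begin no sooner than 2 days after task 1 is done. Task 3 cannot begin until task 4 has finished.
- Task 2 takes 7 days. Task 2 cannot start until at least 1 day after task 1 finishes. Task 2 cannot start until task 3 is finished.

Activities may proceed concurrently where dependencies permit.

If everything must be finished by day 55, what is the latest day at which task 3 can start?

Nothing follows task 2; the deadline of day 55 is its only limit. It must start by 55 − 7 = day 48.
Task 7 has no dependents, so it just needs to finish by day 55. Starting by 55 − 6 = day 49 achieves that.
Task 6 must finish before task 7 (must start by day 49, minus 3-day gap → day 46). With a 12-day duration, task 6 must start by 46 − 12 = day 34.
Task 5 has several dependents: task 6 (must start by day 34); task 7 (must start by day 49). The earliest of those limits is day 34, so task 5 must start by 34 − 5 = day 29.
Task 3 feeds task 2 (must start by day 48); task 5 (must start by day 29); task 6 (must start by day 34). Taking the minimum, task 3 must finish by day 29 and start by 29 − 12 = day 17.

17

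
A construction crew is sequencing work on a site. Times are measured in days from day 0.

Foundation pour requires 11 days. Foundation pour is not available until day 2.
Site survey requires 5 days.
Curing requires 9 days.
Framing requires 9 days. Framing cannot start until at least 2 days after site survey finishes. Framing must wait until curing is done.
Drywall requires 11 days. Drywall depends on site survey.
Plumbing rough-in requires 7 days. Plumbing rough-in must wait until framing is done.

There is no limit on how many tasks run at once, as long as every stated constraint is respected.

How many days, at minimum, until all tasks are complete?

Nothing blocks curing, so it runs from day 0 to day 9.
Foundation pour cannot begin until its own release at day 2. It runs from day 2 to 2 + 11 = day 13.
Site survey can start immediately at day 0; it finishes at day 5.
Drywall waits on site survey (finishes day 5), so it starts at day 5 and finishes at 5 + 11 = day 16.
Framing needs all of site survey (finishes day 5, plus 2-day gap → day 7); curing (finishes day 9). That puts its earliest start at day 9; it finishes at 9 + 9 = day 18.
Plumbing rough-in waits on framing (finishes day 18), so it starts at day 18 and finishes at 18 + 7 = day 25.
All tasks are finished once the last one completes. Finish times: Site survey at 5, Foundation pour at 13, Curing at 9, Framing at 18, Plumbing rough-in at 25, Drywall at 16. The latest is day 25.

25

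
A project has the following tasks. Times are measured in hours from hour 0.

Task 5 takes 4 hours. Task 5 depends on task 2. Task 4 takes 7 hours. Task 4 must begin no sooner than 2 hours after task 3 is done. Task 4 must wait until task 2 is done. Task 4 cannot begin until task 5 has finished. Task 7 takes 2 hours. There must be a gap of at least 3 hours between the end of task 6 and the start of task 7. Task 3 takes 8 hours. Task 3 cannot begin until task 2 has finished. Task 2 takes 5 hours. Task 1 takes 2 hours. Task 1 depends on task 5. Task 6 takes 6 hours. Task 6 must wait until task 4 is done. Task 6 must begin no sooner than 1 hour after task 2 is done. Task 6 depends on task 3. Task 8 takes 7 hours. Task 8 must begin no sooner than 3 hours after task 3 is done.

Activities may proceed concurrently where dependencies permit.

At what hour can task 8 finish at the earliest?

23

Task 2 can start immediately at hour 0; it finishes at hour 5.
After task 2 (finishes hour 5), task 3 can start at hour 5 and finishes at hour 13.
Task 8 cannot begin until task 3 (finishes hour 13, plus 3-hour gap → hour 16). It runs from hour 16 to 16 + 7 = hour 23.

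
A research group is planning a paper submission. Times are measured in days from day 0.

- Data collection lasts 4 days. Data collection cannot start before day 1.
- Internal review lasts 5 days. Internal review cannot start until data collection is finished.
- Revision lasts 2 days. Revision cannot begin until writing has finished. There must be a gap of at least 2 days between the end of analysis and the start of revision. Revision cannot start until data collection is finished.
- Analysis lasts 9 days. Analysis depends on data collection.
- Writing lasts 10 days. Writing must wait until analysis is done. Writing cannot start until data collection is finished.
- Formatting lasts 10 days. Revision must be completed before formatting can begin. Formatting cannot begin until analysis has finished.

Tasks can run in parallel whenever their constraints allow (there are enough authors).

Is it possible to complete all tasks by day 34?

No

Data collection waits on its own release at day 1, so it starts at day 1 and finishes at 1 + 4 = day 5.
Internal review waits on data collection (finishes day 5), so it starts at day 5 and finishes at 5 + 5 = day 10.
Analysis cannot begin until data collection (finishes day 5). It runs from day 5 to 5 + 9 = day 14.
For writing: analysis (finishes day 14); data collection (finishes day 5). Taking the maximum gives a start of day 14, and it finishes at 14 + 10 = day 24.
Revision needs all of writing (finishes day 24); analysis (finishes day 14, plus 2-day gap → day 16); data collection (finishes day 5). That puts its earliest start at day 24; it finishes at 24 + 2 = day 26.
Formatting needs all of revision (finishes day 26); analysis (finishes day 14). That puts its earliest start at day 26; it finishes at 26 + 10 = day 36.
The earliest everything can be done is day 36, which is after the deadline of 34, so it is not possible.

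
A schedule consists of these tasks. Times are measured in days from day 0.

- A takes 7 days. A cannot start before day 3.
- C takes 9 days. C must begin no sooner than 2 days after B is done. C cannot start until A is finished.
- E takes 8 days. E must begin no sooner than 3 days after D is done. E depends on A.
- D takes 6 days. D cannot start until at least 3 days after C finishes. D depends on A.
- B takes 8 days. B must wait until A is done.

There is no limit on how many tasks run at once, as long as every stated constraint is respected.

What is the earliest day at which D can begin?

32

A waits on its own release at day 3, so it starts at day 3 and finishes at 3 + 7 = day 10.
B waits on A (finishes day 10), so it starts at day 10 and finishes at 10 + 8 = day 18.
C cannot start until B (finishes day 18, plus 2-day gap → day 20); A (finishes day 10). The controlling bound is day 20, so C finishes at 20 + 9 = day 29.
D waits on C (finishes day 29, plus 3-day gap → day 32); A (finishes day 10). The latest of these is day 32, which is the earliest D can start.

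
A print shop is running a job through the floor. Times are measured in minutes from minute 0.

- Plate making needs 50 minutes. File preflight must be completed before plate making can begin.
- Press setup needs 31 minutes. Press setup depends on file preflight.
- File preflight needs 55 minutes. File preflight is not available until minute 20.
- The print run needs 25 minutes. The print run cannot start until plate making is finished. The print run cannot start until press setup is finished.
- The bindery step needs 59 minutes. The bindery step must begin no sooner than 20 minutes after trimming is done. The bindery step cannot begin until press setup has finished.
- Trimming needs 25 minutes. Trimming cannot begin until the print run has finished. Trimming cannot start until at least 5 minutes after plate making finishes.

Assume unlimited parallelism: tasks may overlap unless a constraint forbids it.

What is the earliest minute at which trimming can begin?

150

After its own release at minute 20, file preflight can start at minute 20 and finishes at minute 75.
Press setup waits on file preflight (finishes minute 75), so it starts at minute 75 and finishes at 75 + 31 = minute 106.
After file preflight (finishes minute 75), plate making can start at minute 75 and finishes at minute 125.
The print run cannot start until plate making (finishes minute 125); press setup (finishes minute 106). The controlling bound is minute 125, so the print run finishes at 125 + 25 = minute 150.
Trimming waits on the print run (finishes minute 150); plate making (finishes minute 125, plus 5-minute gap → minute 130). The latest of these is minute 150, which is the earliest trimming can start.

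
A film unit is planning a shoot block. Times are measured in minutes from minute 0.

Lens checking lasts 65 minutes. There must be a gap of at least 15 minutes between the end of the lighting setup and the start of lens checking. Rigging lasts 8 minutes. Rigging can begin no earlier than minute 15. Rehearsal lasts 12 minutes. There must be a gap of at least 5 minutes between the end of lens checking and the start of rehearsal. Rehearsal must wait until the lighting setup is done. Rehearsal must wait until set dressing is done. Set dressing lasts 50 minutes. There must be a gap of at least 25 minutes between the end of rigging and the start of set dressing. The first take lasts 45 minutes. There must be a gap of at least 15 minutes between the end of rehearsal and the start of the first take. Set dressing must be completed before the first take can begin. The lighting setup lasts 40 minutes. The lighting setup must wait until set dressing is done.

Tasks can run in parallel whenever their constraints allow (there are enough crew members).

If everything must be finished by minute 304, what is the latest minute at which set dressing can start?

To finish by minute 304, the first take (duration 45) must start no later than minute 259.
Rehearsal feeds into the first take (must start by minute 259, minus 15-minute gap → minute 244); so rehearsal must finish by minute 244 and therefore start by minute 232.
Lens checking has to be done before rehearsal (must start by minute 232, minus 5-minute gap → minute 227). That means finishing by minute 227, i.e. starting by 227 − 65 = minute 162.
The lighting setup must finish in time for lens checking (must start by minute 162, minus 15-minute gap → minute 147); rehearsal (must start by minute 232). The tightest is minute 147, so the lighting setup must start by 147 − 40 = minute 107.
Set dressing has several dependents: the lighting setup (must start by minute 107); rehearsal (must start by minute 232); the first take (must start by minute 259). The earliest of those limits is minute 107, so set dressing must start by 107 − 50 = minute 57.

57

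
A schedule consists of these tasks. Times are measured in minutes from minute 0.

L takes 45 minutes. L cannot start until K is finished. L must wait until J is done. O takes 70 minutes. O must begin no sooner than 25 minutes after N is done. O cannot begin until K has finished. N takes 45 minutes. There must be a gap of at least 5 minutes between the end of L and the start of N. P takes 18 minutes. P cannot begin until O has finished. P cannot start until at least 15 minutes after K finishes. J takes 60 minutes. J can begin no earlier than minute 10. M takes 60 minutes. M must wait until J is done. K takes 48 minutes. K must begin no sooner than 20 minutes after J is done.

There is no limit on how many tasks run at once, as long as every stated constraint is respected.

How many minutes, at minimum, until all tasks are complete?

346

J cannot begin until its own release at minute 10. It runs from minute 10 to 10 + 60 = minute 70.
M waits on J (finishes minute 70), so it starts at minute 70 and finishes at 70 + 60 = minute 130.
After J (finishes minute 70, plus 20-minute gap → minute 90), K can start at minute 90 and finishes at minute 138.
For L: K (finishes minute 138); J (finishes minute 70). Taking the maximum gives a start of minute 138, and it finishes at 138 + 45 = minute 183.
After L (finishes minute 183, plus 5-minute gap → minute 188), N can start at minute 188 and finishes at minute 233.
O cannot start until N (finishes minute 233, plus 25-minute gap → minute 258); K (finishes minute 138). The controlling bound is minute 258, so O finishes at 258 + 70 = minute 328.
For P: O (finishes minute 328); K (finishes minute 138, plus 15-minute gap → minute 153). Taking the maximum gives a start of minute 328, and it finishes at 328 + 18 = minute 346.
All tasks are finished once the last one completes. Finish times: J at 70, K at 138, L at 183, M at 130, N at 233, O at 328, P at 346. The latest is minute 346.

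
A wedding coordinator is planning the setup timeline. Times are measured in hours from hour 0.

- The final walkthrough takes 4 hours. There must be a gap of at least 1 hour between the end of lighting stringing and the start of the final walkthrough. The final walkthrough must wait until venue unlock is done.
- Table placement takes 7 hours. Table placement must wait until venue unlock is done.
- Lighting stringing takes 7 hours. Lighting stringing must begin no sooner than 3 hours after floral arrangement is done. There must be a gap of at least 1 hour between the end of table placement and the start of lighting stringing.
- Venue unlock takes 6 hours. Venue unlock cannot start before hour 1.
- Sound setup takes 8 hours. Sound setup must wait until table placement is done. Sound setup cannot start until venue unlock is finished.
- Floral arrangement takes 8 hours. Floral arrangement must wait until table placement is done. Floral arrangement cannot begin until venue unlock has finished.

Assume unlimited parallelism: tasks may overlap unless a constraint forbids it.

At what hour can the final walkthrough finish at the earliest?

37

Venue unlock waits on its own release at hour 1, so it starts at hour 1 and finishes at 1 + 6 = hour 7.
Table placement cannot begin until venue unlock (finishes hour 7). It runs from hour 7 to 7 + 7 = hour 14.
For floral arrangement: table placement (finishes hour 14); venue unlock (finishes hour 7). Taking the maximum gives a start of hour 14, and it finishes at 14 + 8 = hour 22.
Lighting stringing cannot start until floral arrangement (finishes hour 22, plus 3-hour gap → hour 25); table placement (finishes hour 14, plus 1-hour gap → hour 15). The controlling bound is hour 25, so lighting stringing finishes at 25 + 7 = hour 32.
The final walkthrough needs all of lighting stringing (finishes hour 32, plus 1-hour gap → hour 33); venue unlock (finishes hour 7). That puts its earliest start at hour 33; it finishes at 33 + 4 = hour 37.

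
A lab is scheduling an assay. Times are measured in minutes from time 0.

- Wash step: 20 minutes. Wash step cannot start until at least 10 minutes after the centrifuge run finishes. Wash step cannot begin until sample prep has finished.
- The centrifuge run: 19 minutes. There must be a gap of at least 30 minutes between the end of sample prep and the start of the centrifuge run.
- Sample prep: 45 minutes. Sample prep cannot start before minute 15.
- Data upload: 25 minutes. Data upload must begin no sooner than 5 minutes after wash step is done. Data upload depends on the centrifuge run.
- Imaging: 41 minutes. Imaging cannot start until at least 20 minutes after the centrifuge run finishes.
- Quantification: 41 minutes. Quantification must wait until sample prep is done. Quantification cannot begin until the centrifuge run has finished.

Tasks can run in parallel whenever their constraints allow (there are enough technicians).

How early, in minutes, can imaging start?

129

Sample prep cannot begin until its own release at minute 15. It runs from minute 15 to 15 + 45 = minute 60.
After sample prep (finishes minute 60, plus 30-minute gap → minute 90), the centrifuge run can start at minute 90 and finishes at minute 109.
Imaging waits on the centrifuge run (finishes minute 109, plus 20-minute gap → minute 129), so the earliest it can start is minute 129.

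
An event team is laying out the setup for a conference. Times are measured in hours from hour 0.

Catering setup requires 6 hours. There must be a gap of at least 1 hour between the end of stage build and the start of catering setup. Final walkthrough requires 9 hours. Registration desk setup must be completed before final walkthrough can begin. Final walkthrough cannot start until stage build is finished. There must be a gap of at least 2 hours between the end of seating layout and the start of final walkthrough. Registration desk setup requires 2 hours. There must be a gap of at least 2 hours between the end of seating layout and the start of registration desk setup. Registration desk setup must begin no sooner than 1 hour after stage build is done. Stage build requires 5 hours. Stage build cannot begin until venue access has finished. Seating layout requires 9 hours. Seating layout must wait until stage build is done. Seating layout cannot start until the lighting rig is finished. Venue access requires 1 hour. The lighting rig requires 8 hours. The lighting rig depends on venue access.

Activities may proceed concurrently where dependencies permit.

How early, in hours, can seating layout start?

Venue access has no prerequisites, so it starts at hour 0 and finishes at hour 1.
After venue access (finishes hour 1), the lighting rig can start at hour 1 and finishes at hour 9.
After venue access (finishes hour 1), stage build can start at hour 1 and finishes at hour 6.
Seating layout waits on stage build (finishes hour 6); the lighting rig (finishes hour 9). The latest of these is hour 9, which is the earliest seating layout can start.

9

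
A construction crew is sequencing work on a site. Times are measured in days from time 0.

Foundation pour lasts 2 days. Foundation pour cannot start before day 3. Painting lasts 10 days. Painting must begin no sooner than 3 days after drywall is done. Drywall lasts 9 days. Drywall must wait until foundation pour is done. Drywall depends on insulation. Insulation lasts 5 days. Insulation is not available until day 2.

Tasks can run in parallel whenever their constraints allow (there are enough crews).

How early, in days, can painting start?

After its own release at day 2, insulation can start at day 2 and finishes at day 7.
After its own release at day 3, foundation pour can start at day 3 and finishes at day 5.
Drywall needs all of foundation pour (finishes day 5); insulation (finishes day 7). That puts its earliest start at day 7; it finishes at 7 + 9 = day 16.
Painting waits on drywall (finishes day 16, plus 3-day gap → day 19), so the earliest it can start is day 19.

19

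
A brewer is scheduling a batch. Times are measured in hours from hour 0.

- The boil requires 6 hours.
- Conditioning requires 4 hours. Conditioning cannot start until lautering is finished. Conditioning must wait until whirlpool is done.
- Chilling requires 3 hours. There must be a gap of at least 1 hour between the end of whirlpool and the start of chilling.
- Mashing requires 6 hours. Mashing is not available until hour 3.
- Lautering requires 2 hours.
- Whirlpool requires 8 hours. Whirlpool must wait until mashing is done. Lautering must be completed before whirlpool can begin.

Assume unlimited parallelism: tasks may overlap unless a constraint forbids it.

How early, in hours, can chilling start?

18

Lautering has no prerequisites, so it starts at hour 0 and finishes at hour 2.
After its own release at hour 3, mashing can start at hour 3 and finishes at hour 9.
Whirlpool needs all of mashing (finishes hour 9); lautering (finishes hour 2). That puts its earliest start at hour 9; it finishes at 9 + 8 = hour 17.
Chilling waits on whirlpool (finishes hour 17, plus 1-hour gap → hour 18), so the earliest it can start is hour 18.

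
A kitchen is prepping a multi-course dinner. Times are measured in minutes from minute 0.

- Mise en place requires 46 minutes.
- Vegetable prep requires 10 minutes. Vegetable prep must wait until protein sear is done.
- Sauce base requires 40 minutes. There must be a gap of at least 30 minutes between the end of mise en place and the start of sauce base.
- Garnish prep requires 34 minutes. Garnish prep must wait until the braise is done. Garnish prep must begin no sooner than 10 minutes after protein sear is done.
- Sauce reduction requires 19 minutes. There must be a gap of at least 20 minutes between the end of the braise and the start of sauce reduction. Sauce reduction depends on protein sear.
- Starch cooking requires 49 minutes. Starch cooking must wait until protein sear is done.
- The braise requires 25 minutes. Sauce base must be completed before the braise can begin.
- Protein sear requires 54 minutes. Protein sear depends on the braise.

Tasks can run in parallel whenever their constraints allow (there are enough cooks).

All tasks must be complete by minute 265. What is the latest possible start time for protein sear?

162

To finish by minute 265, vegetable prep (duration 10) must start no later than minute 255.
Nothing follows sauce reduction; the deadline of minute 265 is its only limit. It must start by 265 − 19 = minute 246.
Starch cooking has no dependents, so it just needs to finish by minute 265. Starting by 265 − 49 = minute 216 achieves that.
To finish by minute 265, garnish prep (duration 34) must start no later than minute 231.
For protein sear: vegetable prep (must start by minute 255); sauce reduction (must start by minute 246); starch cooking (must start by minute 216); garnish prep (must start by minute 231, minus 10-minute gap → minute 221). The most restrictive is minute 216; with a 54-minute duration, protein sear must start by minute 162.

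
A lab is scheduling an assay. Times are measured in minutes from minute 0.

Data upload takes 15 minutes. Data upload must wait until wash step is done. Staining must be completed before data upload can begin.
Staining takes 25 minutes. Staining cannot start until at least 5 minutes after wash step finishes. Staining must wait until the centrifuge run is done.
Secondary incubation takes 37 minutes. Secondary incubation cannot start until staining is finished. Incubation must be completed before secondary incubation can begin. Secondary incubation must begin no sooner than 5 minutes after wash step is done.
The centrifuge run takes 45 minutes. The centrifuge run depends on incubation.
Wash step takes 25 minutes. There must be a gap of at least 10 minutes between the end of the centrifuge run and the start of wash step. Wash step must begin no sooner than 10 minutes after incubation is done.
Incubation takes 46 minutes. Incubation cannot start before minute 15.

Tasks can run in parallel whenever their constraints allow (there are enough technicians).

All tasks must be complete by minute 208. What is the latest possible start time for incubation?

15

Nothing follows secondary incubation; the deadline of minute 208 is its only limit. It must start by 208 − 37 = minute 171.
Data upload must finish by minute 208; it takes 15 minutes, so it must start by 208 − 15 = minute 193.
For staining: secondary incubation (must start by minute 171); data upload (must start by minute 193). The most restrictive is minute 171; with a 25-minute duration, staining must start by minute 146.
Wash step feeds staining (must start by minute 146, minus 5-minute gap → minute 141); secondary incubation (must start by minute 171, minus 5-minute gap → minute 166); data upload (must start by minute 193). Taking the minimum, wash step must finish by minute 141 and start by 141 − 25 = minute 116.
The centrifuge run has several dependents: wash step (must start by minute 116, minus 10-minute gap → minute 106); staining (must start by minute 146). The earliest of those limits is minute 106, so the centrifuge run must start by 106 − 45 = minute 61.
Incubation feeds the centrifuge run (must start by minute 61); wash step (must start by minute 116, minus 10-minute gap → minute 106); secondary incubation (must start by minute 171). Taking the minimum, incubation must finish by minute 61 and start by 61 − 46 = minute 15.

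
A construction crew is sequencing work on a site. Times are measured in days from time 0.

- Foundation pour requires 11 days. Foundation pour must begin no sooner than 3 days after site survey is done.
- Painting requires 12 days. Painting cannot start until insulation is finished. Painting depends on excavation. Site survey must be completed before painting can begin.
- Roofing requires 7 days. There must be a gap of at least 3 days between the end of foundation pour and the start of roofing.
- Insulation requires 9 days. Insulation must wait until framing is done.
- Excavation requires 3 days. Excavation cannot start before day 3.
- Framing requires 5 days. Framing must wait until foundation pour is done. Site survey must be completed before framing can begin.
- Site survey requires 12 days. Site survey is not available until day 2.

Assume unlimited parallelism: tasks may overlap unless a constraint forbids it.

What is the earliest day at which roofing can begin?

After its own release at day 2, site survey can start at day 2 and finishes at day 14.
Foundation pour cannot begin until site survey (finishes day 14, plus 3-day gap → day 17). It runs from day 17 to 17 + 11 = day 28.
Roofing waits on foundation pour (finishes day 28, plus 3-day gap → day 31), so the earliest it can start is day 31.

31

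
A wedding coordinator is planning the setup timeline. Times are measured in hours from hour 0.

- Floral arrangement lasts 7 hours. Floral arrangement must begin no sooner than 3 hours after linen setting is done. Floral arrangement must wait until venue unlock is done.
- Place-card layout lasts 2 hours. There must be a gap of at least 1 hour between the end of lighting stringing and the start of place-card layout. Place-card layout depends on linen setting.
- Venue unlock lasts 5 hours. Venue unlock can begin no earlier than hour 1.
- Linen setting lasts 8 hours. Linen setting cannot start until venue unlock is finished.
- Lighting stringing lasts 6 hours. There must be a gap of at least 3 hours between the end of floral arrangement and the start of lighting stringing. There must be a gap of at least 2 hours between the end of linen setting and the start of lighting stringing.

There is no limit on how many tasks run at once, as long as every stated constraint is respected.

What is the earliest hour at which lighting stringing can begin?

27

Venue unlock waits on its own release at hour 1, so it starts at hour 1 and finishes at 1 + 5 = hour 6.
Linen setting waits on venue unlock (finishes hour 6), so it starts at hour 6 and finishes at 6 + 8 = hour 14.
Floral arrangement needs all of linen setting (finishes hour 14, plus 3-hour gap → hour 17); venue unlock (finishes hour 6). That puts its earliest start at hour 17; it finishes at 17 + 7 = hour 24.
Lighting stringing waits on floral arrangement (finishes hour 24, plus 3-hour gap → hour 27); linen setting (finishes hour 14, plus 2-hour gap → hour 16). The latest of these is hour 27, which is the earliest lighting stringing can start.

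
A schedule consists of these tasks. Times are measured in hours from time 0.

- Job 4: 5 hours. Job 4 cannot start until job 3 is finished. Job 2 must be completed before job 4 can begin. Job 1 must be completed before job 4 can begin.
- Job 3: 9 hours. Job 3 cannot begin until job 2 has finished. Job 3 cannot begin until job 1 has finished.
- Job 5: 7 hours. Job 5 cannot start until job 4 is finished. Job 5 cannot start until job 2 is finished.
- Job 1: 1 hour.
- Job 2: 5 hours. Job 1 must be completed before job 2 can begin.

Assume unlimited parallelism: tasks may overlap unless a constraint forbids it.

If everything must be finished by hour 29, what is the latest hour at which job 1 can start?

2

Nothing follows job 5; the deadline of hour 29 is its only limit. It must start by 29 − 7 = hour 22.
Job 4 feeds into job 5 (must start by hour 22); so job 4 must finish by hour 22 and therefore start by hour 17.
Since job 4 (must start by hour 17) depends on it, job 3 must finish by hour 17. Backing off its 9-hour duration gives a latest start of hour 8.
Job 2 has several dependents: job 3 (must start by hour 8); job 4 (must start by hour 17); job 5 (must start by hour 22). The earliest of those limits is hour 8, so job 2 must start by 8 − 5 = hour 3.
Job 1 feeds job 2 (must start by hour 3); job 3 (must start by hour 8); job 4 (must start by hour 17). Taking the minimum, job 1 must finish by hour 3 and start by 3 − 1 = hour 2.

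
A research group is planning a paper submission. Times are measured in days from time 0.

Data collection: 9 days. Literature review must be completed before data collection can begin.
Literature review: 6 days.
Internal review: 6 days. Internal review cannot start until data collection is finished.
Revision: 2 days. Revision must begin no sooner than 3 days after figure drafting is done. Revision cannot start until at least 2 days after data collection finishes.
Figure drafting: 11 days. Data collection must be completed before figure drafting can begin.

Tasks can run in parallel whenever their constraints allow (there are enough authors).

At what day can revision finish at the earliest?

31

Nothing blocks literature review, so it runs from day 0 to day 6.
Data collection waits on literature review (finishes day 6), so it starts at day 6 and finishes at 6 + 9 = day 15.
After data collection (finishes day 15), figure drafting can start at day 15 and finishes at day 26.
Revision cannot start until figure drafting (finishes day 26, plus 3-day gap → day 29); data collection (finishes day 15, plus 2-day gap → day 17). The controlling bound is day 29, so revision finishes at 29 + 2 = day 31.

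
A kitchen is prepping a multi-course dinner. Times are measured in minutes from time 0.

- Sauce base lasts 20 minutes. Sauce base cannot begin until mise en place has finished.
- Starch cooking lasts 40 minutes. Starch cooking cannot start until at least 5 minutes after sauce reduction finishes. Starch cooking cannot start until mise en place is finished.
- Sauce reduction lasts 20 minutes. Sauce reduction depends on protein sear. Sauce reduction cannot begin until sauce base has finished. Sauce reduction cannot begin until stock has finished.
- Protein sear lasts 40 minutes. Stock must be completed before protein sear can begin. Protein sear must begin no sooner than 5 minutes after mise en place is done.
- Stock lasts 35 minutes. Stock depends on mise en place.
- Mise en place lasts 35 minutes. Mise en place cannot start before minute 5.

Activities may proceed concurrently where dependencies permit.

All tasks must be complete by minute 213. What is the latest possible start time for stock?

73

Starch cooking must finish by minute 213; it takes 40 minutes, so it must start by 213 − 40 = minute 173.
Sauce reduction feeds into starch cooking (must start by minute 173, minus 5-minute gap → minute 168); so sauce reduction must finish by minute 168 and therefore start by minute 148.
Protein sear feeds into sauce reduction (must start by minute 148); so protein sear must finish by minute 148 and therefore start by minute 108.
For stock: protein sear (must start by minute 108); sauce reduction (must start by minute 148). The most restrictive is minute 108; with a 35-minute duration, stock must start by minute 73.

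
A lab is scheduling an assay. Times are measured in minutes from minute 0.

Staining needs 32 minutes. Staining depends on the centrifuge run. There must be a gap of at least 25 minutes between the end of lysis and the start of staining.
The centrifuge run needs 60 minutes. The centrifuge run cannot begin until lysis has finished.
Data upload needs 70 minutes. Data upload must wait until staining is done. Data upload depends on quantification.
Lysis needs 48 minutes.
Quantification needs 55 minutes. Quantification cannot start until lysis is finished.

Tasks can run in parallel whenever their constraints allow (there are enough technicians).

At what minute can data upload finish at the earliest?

210

Lysis can start immediately at minute 0; it finishes at minute 48.
Quantification cannot begin until lysis (finishes minute 48). It runs from minute 48 to 48 + 55 = minute 103.
The centrifuge run cannot begin until lysis (finishes minute 48). It runs from minute 48 to 48 + 60 = minute 108.
Staining has to wait for the centrifuge run (finishes minute 108); lysis (finishes minute 48, plus 25-minute gap → minute 73). The latest of these is minute 108, so staining runs minute 108 to 108 + 32 = minute 140.
Data upload cannot start until staining (finishes minute 140); quantification (finishes minute 103). The controlling bound is minute 140, so data upload finishes at 140 + 70 = minute 210.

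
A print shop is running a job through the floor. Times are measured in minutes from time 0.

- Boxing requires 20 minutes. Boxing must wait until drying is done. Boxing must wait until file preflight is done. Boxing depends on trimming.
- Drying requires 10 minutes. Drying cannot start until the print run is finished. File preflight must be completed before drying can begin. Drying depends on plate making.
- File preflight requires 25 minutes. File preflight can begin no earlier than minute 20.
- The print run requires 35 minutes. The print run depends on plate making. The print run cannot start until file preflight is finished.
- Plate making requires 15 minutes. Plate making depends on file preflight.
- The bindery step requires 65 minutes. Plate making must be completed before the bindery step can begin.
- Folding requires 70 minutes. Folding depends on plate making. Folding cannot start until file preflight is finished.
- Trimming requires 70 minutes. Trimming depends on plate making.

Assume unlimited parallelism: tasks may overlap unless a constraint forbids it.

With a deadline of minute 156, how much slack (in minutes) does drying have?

31

File preflight waits on its own release at minute 20, so it starts at minute 20 and finishes at 20 + 25 = minute 45.
Plate making waits on file preflight (finishes minute 45), so it starts at minute 45 and finishes at 45 + 15 = minute 60.
The print run needs all of plate making (finishes minute 60); file preflight (finishes minute 45). That puts its earliest start at minute 60; it finishes at 60 + 35 = minute 95.
Drying needs all of the print run (finishes minute 95); file preflight (finishes minute 45); plate making (finishes minute 60). That puts its earliest start at minute 95; it finishes at 95 + 10 = minute 105.

Working backward from the deadline:
Nothing follows boxing; the deadline of minute 156 is its only limit. It must start by 156 − 20 = minute 136.
Drying must finish before boxing (must start by minute 136). With a 10-minute duration, drying must start by 136 − 10 = minute 126.
So drying can start as early as minute 95 and as late as minute 126, giving 126 − 95 = 31 minutes of slack.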